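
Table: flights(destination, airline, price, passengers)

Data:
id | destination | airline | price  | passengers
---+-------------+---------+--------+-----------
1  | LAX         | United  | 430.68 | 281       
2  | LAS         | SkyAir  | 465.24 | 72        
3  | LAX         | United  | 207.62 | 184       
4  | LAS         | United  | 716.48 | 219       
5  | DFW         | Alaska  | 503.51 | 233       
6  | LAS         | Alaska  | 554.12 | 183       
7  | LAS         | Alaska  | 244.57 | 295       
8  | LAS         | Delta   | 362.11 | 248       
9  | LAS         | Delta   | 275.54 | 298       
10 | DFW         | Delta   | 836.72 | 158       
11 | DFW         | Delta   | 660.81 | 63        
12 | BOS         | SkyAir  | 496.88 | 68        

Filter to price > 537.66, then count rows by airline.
SELECT airline, COUNT(*)
FROM flights
WHERE price > 537.66
GROUP BY airline

Note: WHERE filters rows before grouping.

Result:
  Alaska: 1
  Delta: 2
  United: 1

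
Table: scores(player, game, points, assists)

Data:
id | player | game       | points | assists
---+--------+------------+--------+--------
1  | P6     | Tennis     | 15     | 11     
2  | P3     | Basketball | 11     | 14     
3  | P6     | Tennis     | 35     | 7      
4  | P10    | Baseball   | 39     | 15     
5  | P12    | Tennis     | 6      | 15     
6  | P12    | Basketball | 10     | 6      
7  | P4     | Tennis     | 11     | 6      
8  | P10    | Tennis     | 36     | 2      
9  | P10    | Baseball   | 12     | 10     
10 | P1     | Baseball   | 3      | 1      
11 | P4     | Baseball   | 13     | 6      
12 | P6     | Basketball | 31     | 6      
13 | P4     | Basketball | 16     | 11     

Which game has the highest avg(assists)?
SELECT game, AVG(assists) as val
FROM scores
GROUP BY game
ORDER BY val DESC
LIMIT 1

Result: Basketball with avg(assists) = 9.25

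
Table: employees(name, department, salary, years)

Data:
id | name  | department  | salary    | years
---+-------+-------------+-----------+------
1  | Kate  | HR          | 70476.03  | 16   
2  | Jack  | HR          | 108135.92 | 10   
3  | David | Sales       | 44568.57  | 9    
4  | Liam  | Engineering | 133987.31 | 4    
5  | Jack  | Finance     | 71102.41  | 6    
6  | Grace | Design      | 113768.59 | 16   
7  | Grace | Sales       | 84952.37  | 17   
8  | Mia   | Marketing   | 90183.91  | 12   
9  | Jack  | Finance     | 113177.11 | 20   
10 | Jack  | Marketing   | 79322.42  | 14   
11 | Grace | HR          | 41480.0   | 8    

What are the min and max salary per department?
SELECT department, MIN(salary), MAX(salary)
FROM employees
GROUP BY department

Result:
  Design: min=113768.59, max=113768.59
  Engineering: min=133987.31, max=133987.31
  Finance: min=71102.41, max=113177.11
  HR: min=41480.00, max=108135.92
  Marketing: min=79322.42, max=90183.91
  Sales: min=44568.57, max=84952.37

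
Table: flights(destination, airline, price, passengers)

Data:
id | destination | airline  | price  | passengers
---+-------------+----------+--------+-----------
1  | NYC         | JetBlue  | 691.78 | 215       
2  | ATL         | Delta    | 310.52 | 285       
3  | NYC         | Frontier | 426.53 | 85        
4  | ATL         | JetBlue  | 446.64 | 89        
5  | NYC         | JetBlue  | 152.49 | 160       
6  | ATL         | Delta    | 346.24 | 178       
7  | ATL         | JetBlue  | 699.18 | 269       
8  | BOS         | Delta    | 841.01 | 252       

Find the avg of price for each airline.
SELECT airline, AVG(price) as result
FROM flights
GROUP BY airline

Result:
  Delta: 499.26
  Frontier: 426.53
  JetBlue: 497.52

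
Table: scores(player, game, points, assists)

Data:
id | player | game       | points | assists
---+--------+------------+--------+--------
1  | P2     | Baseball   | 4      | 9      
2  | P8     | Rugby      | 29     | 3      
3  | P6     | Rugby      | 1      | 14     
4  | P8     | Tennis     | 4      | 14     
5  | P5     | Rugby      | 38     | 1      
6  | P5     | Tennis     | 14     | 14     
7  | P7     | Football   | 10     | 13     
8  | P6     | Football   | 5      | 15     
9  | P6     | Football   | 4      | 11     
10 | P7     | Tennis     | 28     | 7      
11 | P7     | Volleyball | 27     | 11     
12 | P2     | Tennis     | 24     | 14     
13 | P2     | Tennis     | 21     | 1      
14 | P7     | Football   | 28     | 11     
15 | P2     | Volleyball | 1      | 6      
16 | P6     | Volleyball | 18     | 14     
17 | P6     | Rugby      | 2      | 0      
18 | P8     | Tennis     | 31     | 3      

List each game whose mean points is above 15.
SELECT game, AVG(points)
FROM scores
GROUP BY game
HAVING AVG(points) > 15

Result:
  Rugby: avg=17.50
  Tennis: avg=20.33
  Volleyball: avg=15.33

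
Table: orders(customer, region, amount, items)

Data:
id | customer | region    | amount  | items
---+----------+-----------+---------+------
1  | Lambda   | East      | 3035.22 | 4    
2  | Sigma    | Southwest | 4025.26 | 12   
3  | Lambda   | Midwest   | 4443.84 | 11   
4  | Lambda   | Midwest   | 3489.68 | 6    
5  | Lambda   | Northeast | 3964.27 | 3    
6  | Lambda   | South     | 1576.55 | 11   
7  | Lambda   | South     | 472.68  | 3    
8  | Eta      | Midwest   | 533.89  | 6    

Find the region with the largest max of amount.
SELECT region, MAX(amount) as val
FROM orders
GROUP BY region
ORDER BY val DESC
LIMIT 1

Result: Midwest with max(amount) = 4443.84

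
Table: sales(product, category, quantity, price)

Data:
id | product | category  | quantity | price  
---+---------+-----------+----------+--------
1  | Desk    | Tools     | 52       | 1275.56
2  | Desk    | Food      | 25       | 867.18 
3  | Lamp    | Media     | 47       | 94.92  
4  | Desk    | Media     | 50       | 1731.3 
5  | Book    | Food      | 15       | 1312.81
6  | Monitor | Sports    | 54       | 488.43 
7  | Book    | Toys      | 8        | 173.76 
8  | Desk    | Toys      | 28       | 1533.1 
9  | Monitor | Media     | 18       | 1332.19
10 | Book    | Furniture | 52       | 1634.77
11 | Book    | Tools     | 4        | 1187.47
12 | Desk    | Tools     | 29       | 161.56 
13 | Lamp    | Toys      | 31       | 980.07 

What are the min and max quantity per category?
SELECT category, MIN(quantity), MAX(quantity)
FROM sales
GROUP BY category

Result:
  Food: min=15, max=25
  Furniture: min=52, max=52
  Media: min=18, max=50
  Sports: min=54, max=54
  Tools: min=4, max=52
  Toys: min=8, max=31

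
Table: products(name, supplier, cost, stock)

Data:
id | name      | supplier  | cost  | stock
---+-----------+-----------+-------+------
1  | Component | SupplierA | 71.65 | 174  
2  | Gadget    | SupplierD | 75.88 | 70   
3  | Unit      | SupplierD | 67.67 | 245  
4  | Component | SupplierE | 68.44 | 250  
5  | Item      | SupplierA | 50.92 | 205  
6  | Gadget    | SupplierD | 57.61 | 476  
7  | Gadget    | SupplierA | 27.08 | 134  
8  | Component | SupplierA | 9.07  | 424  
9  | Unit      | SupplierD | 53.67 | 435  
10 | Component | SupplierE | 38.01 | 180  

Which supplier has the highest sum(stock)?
SELECT supplier, SUM(stock) as val
FROM products
GROUP BY supplier
ORDER BY val DESC
LIMIT 1

Result: SupplierD with sum(stock) = 1226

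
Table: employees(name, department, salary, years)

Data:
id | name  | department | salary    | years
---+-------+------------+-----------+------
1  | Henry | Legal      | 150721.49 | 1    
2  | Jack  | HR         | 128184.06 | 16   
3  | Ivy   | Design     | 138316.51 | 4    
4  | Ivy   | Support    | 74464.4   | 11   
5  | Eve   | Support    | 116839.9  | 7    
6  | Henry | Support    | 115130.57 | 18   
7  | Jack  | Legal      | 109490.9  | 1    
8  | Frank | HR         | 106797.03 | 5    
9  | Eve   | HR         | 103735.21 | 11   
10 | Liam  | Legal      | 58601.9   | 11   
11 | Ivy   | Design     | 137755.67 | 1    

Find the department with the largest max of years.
SELECT department, MAX(years) as val
FROM employees
GROUP BY department
ORDER BY val DESC
LIMIT 1

Result: Support with max(years) = 18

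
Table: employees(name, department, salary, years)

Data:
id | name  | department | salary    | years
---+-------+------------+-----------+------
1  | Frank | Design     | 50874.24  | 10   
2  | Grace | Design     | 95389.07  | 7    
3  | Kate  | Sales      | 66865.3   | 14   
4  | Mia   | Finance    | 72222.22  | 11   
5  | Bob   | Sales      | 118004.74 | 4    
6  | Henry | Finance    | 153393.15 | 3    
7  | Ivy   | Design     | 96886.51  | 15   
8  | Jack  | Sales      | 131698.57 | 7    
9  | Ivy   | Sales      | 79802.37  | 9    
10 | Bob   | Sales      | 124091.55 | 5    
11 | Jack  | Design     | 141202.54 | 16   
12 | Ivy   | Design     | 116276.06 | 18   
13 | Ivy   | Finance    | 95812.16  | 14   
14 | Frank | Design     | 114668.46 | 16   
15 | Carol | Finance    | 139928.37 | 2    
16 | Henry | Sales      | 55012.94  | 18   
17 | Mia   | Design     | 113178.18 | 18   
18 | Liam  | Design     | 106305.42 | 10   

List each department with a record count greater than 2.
SELECT department, COUNT(*) as cnt
FROM employees
GROUP BY department
HAVING COUNT(*) > 2

Result:
  Design: 8
  Finance: 4
  Sales: 6

Note: HAVING filters groups after aggregation, WHERE filters rows before.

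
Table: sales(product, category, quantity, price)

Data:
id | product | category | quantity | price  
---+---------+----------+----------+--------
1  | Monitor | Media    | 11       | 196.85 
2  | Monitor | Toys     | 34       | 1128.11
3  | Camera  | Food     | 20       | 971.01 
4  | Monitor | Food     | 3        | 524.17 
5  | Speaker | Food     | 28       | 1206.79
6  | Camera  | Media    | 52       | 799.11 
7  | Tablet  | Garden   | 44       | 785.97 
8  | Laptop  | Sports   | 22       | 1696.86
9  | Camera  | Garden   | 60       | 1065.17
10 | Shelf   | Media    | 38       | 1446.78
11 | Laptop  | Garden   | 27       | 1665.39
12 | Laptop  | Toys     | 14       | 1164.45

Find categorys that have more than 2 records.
SELECT category, COUNT(*) as cnt
FROM sales
GROUP BY category
HAVING COUNT(*) > 2

Result:
  Food: 3
  Garden: 3
  Media: 3

Note: HAVING filters groups after aggregation, WHERE filters rows before.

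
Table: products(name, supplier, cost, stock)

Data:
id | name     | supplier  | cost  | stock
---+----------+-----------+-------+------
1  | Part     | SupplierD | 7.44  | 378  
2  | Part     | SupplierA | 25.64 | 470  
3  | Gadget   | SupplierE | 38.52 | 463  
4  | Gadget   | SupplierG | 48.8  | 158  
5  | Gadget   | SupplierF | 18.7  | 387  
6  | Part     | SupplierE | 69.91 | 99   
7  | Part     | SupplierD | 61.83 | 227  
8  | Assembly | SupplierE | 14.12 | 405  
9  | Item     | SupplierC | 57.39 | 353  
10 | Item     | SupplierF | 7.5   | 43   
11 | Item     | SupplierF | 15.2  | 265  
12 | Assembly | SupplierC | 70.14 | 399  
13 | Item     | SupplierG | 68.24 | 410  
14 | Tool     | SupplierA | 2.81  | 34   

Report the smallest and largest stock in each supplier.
SELECT supplier, MIN(stock), MAX(stock)
FROM products
GROUP BY supplier

Result:
  SupplierA: min=34, max=470
  SupplierC: min=353, max=399
  SupplierD: min=227, max=378
  SupplierE: min=99, max=463
  SupplierF: min=43, max=387
  SupplierG: min=158, max=410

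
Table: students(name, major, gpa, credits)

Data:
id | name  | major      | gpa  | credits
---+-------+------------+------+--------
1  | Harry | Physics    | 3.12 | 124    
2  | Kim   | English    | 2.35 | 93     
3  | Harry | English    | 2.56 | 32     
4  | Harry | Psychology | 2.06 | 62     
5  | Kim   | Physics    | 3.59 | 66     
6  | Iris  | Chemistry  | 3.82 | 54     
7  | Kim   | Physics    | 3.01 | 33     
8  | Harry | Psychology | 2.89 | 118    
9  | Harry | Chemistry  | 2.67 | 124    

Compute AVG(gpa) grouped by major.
SELECT major, AVG(gpa) as result
FROM students
GROUP BY major

Result:
  Chemistry: 3.25
  English: 2.46
  Physics: 3.24
  Psychology: 2.48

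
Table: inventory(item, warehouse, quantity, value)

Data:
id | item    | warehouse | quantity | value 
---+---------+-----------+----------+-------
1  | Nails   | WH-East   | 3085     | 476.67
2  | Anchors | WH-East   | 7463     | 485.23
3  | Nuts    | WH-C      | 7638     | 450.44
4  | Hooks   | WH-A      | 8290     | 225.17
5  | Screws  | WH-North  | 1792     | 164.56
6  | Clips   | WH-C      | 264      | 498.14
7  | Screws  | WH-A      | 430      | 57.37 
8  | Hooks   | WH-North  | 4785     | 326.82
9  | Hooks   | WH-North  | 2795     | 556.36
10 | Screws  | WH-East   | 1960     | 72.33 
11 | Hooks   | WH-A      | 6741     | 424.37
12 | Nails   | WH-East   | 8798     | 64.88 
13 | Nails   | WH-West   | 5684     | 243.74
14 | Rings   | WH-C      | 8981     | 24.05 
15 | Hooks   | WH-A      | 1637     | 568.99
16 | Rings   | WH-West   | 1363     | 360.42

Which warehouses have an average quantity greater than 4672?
SELECT warehouse, AVG(quantity)
FROM inventory
GROUP BY warehouse
HAVING AVG(quantity) > 4672

Result:
  WH-C: avg=5627.67
  WH-East: avg=5326.50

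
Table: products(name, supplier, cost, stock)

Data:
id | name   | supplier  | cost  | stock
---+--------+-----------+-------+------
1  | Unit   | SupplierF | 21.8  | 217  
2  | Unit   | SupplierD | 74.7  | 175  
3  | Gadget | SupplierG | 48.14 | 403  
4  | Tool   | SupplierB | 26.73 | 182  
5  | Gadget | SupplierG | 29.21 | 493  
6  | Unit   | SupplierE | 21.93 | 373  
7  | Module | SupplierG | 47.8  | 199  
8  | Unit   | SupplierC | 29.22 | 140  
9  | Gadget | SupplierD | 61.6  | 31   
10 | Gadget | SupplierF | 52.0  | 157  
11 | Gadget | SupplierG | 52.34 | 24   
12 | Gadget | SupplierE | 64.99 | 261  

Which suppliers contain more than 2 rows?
SELECT supplier, COUNT(*) as cnt
FROM products
GROUP BY supplier
HAVING COUNT(*) > 2

Result:
  SupplierG: 4

Note: HAVING filters groups after aggregation, WHERE filters rows before.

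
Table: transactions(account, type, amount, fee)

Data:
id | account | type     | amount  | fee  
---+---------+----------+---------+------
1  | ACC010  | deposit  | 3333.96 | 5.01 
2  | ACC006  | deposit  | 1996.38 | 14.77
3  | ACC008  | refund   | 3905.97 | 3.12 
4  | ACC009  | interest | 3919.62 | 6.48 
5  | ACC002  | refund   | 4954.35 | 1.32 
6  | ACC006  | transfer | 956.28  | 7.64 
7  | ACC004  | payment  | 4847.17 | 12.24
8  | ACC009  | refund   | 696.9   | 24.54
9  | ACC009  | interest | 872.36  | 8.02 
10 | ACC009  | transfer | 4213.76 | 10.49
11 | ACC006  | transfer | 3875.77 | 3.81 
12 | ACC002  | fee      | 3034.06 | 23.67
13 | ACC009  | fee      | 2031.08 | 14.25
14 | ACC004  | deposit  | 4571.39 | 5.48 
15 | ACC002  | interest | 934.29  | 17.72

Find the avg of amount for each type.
SELECT type, AVG(amount) as result
FROM transactions
GROUP BY type

Result:
  deposit: 3300.58
  fee: 2532.57
  interest: 1908.76
  payment: 4847.17
  refund: 3185.74
  transfer: 3015.27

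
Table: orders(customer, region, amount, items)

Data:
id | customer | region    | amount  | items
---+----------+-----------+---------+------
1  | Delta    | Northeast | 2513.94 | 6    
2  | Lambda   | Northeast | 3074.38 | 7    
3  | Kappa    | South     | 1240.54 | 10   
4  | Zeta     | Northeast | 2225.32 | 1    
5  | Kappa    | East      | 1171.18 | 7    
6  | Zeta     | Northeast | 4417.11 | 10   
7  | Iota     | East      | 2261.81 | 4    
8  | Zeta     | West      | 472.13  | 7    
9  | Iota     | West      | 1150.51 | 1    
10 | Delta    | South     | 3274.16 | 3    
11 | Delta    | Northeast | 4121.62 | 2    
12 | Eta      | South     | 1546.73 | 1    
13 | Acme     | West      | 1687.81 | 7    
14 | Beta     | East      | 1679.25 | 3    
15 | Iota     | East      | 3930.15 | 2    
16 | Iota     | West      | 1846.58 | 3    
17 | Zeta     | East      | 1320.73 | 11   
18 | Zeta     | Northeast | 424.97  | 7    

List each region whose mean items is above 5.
SELECT region, AVG(items)
FROM orders
GROUP BY region
HAVING AVG(items) > 5

Result:
  East: avg=5.40
  Northeast: avg=5.50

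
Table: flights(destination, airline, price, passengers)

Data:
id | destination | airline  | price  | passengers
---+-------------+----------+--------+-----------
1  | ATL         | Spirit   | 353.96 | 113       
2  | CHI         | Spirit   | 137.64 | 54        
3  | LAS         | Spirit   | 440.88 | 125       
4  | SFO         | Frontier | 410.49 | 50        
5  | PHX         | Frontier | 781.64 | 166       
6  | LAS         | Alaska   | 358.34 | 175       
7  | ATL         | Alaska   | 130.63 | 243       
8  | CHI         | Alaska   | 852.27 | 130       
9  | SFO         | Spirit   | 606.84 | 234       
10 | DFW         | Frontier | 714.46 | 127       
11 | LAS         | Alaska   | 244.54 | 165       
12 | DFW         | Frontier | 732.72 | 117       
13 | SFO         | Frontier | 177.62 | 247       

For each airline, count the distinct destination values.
SELECT airline, COUNT(DISTINCT destination)
FROM flights
GROUP BY airline

Result:
  Alaska: 3 distinct
  Frontier: 3 distinct
  Spirit: 4 distinct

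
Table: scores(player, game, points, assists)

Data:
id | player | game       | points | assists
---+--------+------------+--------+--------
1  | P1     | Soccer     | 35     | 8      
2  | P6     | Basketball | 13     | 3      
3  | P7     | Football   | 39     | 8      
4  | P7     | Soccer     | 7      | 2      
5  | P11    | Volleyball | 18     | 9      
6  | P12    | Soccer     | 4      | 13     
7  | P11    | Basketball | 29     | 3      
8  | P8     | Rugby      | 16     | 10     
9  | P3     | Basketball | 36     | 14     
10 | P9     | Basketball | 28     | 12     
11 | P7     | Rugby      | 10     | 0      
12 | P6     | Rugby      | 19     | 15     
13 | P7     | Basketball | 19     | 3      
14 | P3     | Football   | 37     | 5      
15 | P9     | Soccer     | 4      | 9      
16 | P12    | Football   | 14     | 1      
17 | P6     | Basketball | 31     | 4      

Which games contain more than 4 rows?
SELECT game, COUNT(*) as cnt
FROM scores
GROUP BY game
HAVING COUNT(*) > 4

Result:
  Basketball: 6

Note: HAVING filters groups after aggregation, WHERE filters rows before.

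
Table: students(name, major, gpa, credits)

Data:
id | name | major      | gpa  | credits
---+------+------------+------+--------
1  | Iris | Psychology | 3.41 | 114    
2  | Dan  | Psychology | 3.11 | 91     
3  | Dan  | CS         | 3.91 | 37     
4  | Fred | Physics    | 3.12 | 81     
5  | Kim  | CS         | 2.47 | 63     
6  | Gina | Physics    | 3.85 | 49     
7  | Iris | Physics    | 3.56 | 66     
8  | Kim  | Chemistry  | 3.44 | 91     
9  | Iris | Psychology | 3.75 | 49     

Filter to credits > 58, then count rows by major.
SELECT major, COUNT(*)
FROM students
WHERE credits > 58
GROUP BY major

Note: WHERE filters rows before grouping.

Result:
  CS: 1
  Chemistry: 1
  Physics: 2
  Psychology: 2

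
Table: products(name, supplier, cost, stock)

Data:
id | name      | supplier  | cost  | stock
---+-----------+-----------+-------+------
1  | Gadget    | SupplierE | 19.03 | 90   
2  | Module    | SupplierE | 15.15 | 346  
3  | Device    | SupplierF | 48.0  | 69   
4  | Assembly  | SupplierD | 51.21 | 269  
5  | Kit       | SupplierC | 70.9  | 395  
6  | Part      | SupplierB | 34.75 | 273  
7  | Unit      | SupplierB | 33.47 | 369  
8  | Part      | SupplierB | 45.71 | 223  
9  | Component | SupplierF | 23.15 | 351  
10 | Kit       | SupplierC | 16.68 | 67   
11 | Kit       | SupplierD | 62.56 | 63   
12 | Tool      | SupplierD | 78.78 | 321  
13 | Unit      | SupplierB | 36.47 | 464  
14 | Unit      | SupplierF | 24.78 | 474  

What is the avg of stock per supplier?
SELECT supplier, AVG(stock) as result
FROM products
GROUP BY supplier

Result:
  SupplierB: 332.25
  SupplierC: 231.00
  SupplierD: 217.67
  SupplierE: 218.00
  SupplierF: 298.00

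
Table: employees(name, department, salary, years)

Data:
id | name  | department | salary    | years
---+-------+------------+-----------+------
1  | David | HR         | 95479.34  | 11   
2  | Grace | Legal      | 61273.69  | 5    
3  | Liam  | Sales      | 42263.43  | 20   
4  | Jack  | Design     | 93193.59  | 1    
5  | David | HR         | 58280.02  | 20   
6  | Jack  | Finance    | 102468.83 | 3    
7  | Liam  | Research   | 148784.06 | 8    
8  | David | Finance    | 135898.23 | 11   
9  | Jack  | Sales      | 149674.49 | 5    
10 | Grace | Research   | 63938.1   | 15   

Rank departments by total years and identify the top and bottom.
SELECT department, SUM(years)
FROM employees
GROUP BY department
ORDER BY SUM(years)

All groups:
  Design: 1
  Legal: 5
  Finance: 14
  Research: 23
  Sales: 25
  HR: 31

Highest: HR (31)
Lowest: Design (1)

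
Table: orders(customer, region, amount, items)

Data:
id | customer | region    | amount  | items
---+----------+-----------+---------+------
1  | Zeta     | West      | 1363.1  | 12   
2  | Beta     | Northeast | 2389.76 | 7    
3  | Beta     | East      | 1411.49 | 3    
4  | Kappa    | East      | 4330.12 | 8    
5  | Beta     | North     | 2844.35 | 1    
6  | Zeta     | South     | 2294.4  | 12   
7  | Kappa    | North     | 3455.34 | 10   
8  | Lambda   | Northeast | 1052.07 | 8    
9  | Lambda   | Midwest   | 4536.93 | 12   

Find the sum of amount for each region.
SELECT region, SUM(amount) as result
FROM orders
GROUP BY region

Result:
  East: 5741.61
  Midwest: 4536.93
  North: 6299.69
  Northeast: 3441.83
  South: 2294.40
  West: 1363.10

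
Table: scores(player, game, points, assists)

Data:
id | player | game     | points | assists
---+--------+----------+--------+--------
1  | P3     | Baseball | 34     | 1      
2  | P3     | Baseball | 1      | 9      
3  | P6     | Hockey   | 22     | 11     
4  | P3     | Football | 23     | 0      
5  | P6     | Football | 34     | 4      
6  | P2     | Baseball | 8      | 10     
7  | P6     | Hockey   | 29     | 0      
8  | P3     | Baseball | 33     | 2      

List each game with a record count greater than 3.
SELECT game, COUNT(*) as cnt
FROM scores
GROUP BY game
HAVING COUNT(*) > 3

Result:
  Baseball: 4

Note: HAVING filters groups after aggregation, WHERE filters rows before.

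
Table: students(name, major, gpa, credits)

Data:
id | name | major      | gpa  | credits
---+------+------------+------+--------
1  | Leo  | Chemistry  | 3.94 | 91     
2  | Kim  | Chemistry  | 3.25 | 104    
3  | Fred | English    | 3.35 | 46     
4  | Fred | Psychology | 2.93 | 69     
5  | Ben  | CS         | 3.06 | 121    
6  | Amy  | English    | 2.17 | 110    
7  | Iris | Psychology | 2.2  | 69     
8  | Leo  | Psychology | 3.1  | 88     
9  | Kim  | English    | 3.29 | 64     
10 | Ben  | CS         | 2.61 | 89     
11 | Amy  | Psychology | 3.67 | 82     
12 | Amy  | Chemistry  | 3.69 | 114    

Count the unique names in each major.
SELECT major, COUNT(DISTINCT name)
FROM students
GROUP BY major

Result:
  CS: 1 distinct
  Chemistry: 3 distinct
  English: 3 distinct
  Psychology: 4 distinct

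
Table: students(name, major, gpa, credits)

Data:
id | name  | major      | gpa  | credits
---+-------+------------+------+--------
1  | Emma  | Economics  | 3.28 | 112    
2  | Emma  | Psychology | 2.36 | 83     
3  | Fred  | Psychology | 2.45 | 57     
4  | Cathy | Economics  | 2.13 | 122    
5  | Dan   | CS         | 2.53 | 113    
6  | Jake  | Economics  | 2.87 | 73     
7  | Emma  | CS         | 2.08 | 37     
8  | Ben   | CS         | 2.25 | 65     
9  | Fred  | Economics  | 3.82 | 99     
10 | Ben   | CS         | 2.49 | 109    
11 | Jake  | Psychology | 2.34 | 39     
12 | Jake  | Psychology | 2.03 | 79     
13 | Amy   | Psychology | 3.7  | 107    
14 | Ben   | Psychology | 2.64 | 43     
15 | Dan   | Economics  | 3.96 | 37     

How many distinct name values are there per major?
SELECT major, COUNT(DISTINCT name)
FROM students
GROUP BY major

Result:
  CS: 3 distinct
  Economics: 5 distinct
  Psychology: 5 distinct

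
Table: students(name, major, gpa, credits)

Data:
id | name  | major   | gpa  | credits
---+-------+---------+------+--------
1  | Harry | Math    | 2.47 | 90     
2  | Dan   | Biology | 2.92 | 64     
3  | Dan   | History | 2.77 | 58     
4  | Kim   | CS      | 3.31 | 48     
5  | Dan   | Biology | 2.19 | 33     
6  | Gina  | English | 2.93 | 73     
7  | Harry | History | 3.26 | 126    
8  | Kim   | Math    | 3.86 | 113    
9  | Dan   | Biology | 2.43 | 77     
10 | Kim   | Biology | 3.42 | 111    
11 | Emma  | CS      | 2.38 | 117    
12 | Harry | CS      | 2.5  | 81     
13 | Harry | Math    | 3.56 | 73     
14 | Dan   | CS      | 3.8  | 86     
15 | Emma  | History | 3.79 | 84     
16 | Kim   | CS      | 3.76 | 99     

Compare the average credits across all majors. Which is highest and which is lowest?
SELECT major, AVG(credits)
FROM students
GROUP BY major
ORDER BY AVG(credits)

All groups:
  Biology: 71.25
  English: 73.00
  CS: 86.20
  History: 89.33
  Math: 92.00

Highest: Math (92.00)
Lowest: Biology (71.25)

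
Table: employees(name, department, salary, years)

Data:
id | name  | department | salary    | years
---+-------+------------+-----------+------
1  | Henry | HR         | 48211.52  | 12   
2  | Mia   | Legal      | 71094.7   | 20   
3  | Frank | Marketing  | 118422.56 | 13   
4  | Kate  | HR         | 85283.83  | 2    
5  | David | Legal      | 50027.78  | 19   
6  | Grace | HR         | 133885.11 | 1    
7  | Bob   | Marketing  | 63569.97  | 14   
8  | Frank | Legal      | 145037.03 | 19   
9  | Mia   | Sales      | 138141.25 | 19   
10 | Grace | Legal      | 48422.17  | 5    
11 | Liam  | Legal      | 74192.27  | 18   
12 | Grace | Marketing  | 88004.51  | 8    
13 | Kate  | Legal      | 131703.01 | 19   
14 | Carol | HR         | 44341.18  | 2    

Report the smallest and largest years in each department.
SELECT department, MIN(years), MAX(years)
FROM employees
GROUP BY department

Result:
  HR: min=1, max=12
  Legal: min=5, max=20
  Marketing: min=8, max=14
  Sales: min=19, max=19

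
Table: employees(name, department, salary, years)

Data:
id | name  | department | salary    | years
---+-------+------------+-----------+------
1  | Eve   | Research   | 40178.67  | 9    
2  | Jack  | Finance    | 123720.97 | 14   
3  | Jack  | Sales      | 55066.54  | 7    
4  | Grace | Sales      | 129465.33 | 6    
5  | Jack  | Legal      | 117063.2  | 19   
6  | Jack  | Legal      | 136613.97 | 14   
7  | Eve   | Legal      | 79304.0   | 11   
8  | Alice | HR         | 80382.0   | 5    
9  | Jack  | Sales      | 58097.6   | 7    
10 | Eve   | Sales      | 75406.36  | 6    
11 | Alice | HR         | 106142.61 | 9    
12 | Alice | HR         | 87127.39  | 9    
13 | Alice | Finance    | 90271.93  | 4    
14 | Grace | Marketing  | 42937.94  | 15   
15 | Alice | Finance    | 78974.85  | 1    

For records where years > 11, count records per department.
SELECT department, COUNT(*)
FROM employees
WHERE years > 11
GROUP BY department

Note: WHERE filters rows before grouping.

Result:
  Finance: 1
  Legal: 2
  Marketing: 1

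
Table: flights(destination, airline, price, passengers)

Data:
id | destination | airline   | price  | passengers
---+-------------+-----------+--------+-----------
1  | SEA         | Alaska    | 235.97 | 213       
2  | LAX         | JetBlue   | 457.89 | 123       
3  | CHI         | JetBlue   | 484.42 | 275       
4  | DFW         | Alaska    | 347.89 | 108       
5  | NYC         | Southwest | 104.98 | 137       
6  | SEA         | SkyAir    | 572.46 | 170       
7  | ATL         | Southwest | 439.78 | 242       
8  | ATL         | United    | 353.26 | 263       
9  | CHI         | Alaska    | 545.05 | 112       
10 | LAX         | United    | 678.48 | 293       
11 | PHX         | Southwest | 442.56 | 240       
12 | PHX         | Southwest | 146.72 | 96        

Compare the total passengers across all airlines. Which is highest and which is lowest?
SELECT airline, SUM(passengers)
FROM flights
GROUP BY airline
ORDER BY SUM(passengers)

All groups:
  SkyAir: 170
  JetBlue: 398
  Alaska: 433
  United: 556
  Southwest: 715

Highest: Southwest (715)
Lowest: SkyAir (170)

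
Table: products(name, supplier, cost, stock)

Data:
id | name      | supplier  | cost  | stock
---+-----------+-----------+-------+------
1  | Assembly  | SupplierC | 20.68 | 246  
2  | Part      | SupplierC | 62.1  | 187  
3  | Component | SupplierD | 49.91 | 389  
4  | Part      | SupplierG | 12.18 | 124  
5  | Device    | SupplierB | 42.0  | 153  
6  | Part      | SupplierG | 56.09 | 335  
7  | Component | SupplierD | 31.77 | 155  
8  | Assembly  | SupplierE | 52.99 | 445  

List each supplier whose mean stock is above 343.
SELECT supplier, AVG(stock)
FROM products
GROUP BY supplier
HAVING AVG(stock) > 343

Result:
  SupplierE: avg=445.00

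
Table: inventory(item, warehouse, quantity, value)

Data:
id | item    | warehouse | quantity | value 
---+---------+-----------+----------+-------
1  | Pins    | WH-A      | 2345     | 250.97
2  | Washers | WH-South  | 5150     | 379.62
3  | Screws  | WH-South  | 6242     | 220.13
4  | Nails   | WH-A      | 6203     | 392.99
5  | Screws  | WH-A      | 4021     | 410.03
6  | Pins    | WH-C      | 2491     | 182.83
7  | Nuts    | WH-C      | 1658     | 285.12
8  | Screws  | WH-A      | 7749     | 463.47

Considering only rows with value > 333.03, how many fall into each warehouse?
SELECT warehouse, COUNT(*)
FROM inventory
WHERE value > 333.03
GROUP BY warehouse

Note: WHERE filters rows before grouping.

Result:
  WH-A: 3
  WH-South: 1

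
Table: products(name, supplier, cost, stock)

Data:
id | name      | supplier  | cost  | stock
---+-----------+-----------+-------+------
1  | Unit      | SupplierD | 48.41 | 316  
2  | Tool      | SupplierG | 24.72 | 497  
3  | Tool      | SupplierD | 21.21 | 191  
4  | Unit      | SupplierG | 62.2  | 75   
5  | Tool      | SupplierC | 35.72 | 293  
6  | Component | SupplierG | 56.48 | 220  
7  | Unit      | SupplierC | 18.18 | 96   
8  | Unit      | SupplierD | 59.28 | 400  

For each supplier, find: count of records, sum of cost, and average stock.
SELECT supplier,
       COUNT(*) as cnt,
       SUM(cost) as total_cost,
       AVG(stock) as avg_stock
FROM products
GROUP BY supplier

Result:
  SupplierC: 2 records, 53.90 total cost, 194.50 avg stock
  SupplierD: 3 records, 128.90 total cost, 302.33 avg stock
  SupplierG: 3 records, 143.40 total cost, 264.00 avg stock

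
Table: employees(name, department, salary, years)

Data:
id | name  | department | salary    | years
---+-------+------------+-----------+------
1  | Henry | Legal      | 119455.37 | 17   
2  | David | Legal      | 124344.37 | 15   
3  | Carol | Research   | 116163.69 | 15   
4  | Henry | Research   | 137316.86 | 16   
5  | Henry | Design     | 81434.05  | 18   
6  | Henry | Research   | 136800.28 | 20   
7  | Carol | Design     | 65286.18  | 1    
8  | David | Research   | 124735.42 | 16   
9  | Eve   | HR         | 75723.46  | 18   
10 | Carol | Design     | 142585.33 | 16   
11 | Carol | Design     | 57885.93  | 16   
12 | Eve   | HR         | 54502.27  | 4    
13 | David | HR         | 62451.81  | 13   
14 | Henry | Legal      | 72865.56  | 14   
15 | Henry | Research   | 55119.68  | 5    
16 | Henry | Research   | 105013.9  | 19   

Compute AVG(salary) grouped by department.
SELECT department, AVG(salary) as result
FROM employees
GROUP BY department

Result:
  Design: 86797.87
  HR: 64225.85
  Legal: 105555.10
  Research: 112524.97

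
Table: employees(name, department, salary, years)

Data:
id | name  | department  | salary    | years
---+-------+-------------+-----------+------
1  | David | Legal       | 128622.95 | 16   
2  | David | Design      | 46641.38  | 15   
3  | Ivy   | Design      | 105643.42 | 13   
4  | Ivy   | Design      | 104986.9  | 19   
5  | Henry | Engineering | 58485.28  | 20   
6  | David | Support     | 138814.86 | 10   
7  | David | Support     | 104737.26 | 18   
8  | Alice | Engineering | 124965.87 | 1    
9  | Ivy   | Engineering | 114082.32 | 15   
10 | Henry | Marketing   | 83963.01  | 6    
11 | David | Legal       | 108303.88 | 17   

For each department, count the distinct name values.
SELECT department, COUNT(DISTINCT name)
FROM employees
GROUP BY department

Result:
  Design: 2 distinct
  Engineering: 3 distinct
  Legal: 1 distinct
  Marketing: 1 distinct
  Support: 1 distinct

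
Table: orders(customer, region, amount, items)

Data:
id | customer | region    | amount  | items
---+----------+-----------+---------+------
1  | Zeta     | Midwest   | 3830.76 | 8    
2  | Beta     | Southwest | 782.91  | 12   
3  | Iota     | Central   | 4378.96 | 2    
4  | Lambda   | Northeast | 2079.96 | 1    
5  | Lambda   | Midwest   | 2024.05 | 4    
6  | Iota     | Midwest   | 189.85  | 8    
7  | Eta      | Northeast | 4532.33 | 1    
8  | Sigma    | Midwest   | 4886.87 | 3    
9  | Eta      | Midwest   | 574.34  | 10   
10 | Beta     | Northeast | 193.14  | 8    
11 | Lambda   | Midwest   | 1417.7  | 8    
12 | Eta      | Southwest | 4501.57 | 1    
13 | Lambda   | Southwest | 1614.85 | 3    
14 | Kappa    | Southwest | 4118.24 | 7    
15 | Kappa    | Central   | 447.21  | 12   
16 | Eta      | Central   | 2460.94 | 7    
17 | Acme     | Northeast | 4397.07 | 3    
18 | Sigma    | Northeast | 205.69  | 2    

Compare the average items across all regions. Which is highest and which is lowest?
SELECT region, AVG(items)
FROM orders
GROUP BY region
ORDER BY AVG(items)

All groups:
  Northeast: 3.00
  Southwest: 5.75
  Midwest: 6.83
  Central: 7.00

Highest: Central (7.00)
Lowest: Northeast (3.00)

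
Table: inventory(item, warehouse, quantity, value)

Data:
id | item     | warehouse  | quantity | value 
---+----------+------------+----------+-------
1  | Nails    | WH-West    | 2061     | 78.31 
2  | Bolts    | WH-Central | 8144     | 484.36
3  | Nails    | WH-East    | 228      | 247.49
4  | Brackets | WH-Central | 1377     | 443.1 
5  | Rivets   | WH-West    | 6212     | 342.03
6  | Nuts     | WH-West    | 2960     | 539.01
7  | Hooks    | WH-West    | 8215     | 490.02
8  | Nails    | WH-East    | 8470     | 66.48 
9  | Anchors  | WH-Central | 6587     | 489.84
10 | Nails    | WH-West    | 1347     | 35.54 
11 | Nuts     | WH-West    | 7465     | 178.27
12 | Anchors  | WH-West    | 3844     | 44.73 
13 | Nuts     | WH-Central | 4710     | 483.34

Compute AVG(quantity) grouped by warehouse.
SELECT warehouse, AVG(quantity) as result
FROM inventory
GROUP BY warehouse

Result:
  WH-Central: 5204.50
  WH-East: 4349.00
  WH-West: 4586.29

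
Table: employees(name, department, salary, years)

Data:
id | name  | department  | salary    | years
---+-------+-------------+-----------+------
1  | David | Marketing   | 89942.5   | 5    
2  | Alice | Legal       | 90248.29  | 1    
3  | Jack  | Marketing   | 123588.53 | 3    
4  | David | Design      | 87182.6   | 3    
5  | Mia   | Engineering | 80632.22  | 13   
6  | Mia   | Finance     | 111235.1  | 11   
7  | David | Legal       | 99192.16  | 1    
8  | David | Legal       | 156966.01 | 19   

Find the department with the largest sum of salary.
SELECT department, SUM(salary) as val
FROM employees
GROUP BY department
ORDER BY val DESC
LIMIT 1

Result: Legal with sum(salary) = 346406.46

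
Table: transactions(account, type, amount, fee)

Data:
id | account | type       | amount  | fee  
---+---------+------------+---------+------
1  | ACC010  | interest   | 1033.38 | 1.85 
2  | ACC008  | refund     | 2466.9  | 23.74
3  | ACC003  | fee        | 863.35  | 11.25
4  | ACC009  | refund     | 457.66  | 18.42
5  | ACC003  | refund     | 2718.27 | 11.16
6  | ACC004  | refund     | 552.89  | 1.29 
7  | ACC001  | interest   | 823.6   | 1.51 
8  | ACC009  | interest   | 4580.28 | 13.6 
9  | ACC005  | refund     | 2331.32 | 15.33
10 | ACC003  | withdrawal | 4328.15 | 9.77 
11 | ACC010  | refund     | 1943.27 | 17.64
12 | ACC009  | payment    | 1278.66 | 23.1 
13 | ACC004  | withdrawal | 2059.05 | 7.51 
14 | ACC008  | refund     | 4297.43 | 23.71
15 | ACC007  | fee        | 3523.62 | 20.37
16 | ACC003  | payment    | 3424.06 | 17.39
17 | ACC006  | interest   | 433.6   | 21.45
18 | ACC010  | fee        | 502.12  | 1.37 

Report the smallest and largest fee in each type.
SELECT type, MIN(fee), MAX(fee)
FROM transactions
GROUP BY type

Result:
  fee: min=1.37, max=20.37
  interest: min=1.51, max=21.45
  payment: min=17.39, max=23.10
  refund: min=1.29, max=23.74
  withdrawal: min=7.51, max=9.77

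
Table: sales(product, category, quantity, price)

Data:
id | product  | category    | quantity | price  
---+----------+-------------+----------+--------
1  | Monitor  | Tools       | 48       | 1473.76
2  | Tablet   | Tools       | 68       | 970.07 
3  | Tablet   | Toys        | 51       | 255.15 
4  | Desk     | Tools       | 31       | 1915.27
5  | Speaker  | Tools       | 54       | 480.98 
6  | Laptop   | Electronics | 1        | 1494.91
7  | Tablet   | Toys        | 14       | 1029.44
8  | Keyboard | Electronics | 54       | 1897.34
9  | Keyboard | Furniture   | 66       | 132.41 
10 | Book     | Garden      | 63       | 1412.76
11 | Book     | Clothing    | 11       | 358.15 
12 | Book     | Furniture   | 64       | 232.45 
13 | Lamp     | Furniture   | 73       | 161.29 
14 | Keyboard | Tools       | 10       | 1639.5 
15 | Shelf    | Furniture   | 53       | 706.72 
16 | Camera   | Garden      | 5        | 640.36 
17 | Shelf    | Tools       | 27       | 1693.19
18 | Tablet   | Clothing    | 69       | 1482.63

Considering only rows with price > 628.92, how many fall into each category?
SELECT category, COUNT(*)
FROM sales
WHERE price > 628.92
GROUP BY category

Note: WHERE filters rows before grouping.

Result:
  Clothing: 1
  Electronics: 2
  Furniture: 1
  Garden: 2
  Tools: 5
  Toys: 1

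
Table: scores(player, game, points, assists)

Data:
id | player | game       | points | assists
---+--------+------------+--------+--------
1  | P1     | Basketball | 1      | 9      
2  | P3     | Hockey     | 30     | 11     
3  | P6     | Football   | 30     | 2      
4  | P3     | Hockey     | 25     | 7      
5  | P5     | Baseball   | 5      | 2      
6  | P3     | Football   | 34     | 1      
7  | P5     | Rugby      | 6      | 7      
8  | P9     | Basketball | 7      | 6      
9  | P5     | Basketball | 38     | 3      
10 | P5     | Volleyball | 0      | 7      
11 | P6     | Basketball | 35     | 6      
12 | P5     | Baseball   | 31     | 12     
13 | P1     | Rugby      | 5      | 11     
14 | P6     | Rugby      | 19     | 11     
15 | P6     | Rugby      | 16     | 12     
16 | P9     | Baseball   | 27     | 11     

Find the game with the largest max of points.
SELECT game, MAX(points) as val
FROM scores
GROUP BY game
ORDER BY val DESC
LIMIT 1

Result: Basketball with max(points) = 38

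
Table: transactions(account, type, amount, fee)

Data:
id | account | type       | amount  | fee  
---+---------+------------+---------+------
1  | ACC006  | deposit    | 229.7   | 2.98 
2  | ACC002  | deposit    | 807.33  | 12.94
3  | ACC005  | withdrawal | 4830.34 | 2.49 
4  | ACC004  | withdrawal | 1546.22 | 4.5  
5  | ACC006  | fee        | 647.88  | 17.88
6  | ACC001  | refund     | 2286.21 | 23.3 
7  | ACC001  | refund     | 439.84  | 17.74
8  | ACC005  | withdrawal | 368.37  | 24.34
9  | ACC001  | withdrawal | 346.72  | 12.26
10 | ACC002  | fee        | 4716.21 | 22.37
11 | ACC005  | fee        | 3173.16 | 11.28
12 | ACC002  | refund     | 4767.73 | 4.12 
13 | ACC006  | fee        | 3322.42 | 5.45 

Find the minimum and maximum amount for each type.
SELECT type, MIN(amount), MAX(amount)
FROM transactions
GROUP BY type

Result:
  deposit: min=229.70, max=807.33
  fee: min=647.88, max=4716.21
  refund: min=439.84, max=4767.73
  withdrawal: min=346.72, max=4830.34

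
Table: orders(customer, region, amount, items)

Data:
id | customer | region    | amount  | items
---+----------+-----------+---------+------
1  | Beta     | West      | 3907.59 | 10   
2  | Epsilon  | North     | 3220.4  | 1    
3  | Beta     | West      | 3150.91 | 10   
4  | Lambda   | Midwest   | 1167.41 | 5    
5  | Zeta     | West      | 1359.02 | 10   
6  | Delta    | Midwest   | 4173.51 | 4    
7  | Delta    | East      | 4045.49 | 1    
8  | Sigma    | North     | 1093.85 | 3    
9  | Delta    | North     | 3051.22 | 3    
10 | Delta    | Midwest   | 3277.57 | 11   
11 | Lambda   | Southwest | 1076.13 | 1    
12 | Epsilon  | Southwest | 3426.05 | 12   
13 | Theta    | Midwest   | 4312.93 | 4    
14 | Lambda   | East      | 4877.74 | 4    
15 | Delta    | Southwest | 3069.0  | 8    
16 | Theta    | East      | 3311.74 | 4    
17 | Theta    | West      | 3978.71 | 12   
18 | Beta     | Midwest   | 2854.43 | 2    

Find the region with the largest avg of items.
SELECT region, AVG(items) as val
FROM orders
GROUP BY region
ORDER BY val DESC
LIMIT 1

Result: West with avg(items) = 10.50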